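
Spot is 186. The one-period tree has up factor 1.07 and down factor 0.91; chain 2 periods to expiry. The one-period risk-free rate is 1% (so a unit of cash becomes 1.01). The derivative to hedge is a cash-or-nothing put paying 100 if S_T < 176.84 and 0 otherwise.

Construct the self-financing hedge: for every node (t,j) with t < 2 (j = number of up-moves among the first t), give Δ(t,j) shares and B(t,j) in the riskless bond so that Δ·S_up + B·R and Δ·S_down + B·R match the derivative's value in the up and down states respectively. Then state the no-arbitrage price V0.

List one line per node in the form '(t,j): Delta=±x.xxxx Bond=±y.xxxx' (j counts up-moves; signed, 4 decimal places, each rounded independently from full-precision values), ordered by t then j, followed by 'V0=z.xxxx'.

No-arbitrage ⇒ martingale measure with p* = (R−d)/(u−d) = 0.6250.
Payoff layer (t=2): V(2,0)=100.0000, V(2,1)=0.0000, V(2,2)=0.0000
(1,0): S=169.2600. Δ = (V_up−V_dn)/(S_up−S_dn) = (0.0000−100.0000)/(181.1082−154.0266) = -3.6925. V = [p*·0.0000 + (1−p*)·100.0000]/1.01 = 37.1287. B = V − Δ·S = 662.1287.
(1,1): S=199.0200. Δ = (V_up−V_dn)/(S_up−S_dn) = (0.0000−0.0000)/(212.9514−181.1082) = 0.0000. V = [p*·0.0000 + (1−p*)·0.0000]/1.01 = 0.0000. B = V − Δ·S = 0.0000.
(0,0): S=186.0000. Δ = (V_up−V_dn)/(S_up−S_dn) = (0.0000−37.1287)/(199.0200−169.2600) = -1.2476. V = [p*·0.0000 + (1−p*)·37.1287]/1.01 = 13.7854. B = V − Δ·S = 245.8399.
Check: Δ(0,0)·S0 + B(0,0) = 13.7854 = V0.

(0,0): Delta=-1.2476 Bond=245.8399
(1,0): Delta=-3.6925 Bond=662.1287
(1,1): Delta=0.0000 Bond=0.0000
V0=13.7854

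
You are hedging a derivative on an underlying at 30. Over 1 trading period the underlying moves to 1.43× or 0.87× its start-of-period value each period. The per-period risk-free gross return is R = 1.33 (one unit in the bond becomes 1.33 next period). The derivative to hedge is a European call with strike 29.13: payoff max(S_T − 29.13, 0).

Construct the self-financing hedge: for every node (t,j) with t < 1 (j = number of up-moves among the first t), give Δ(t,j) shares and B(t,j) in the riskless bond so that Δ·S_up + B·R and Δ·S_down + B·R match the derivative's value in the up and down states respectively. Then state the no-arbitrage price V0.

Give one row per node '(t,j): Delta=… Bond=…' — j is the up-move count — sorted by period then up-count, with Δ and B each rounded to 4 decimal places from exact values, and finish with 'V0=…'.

(0,0): Delta=0.8196 Bond=-16.0847
V0=8.5046

Since d<R<u, set p* = (R−d)/(u−d) = 0.8214; price each node as the discounted p*-expectation of its children.
At expiry t=1: V(1,0)=0.0000, V(1,1)=13.7700
Node (0,0) S=30.0000: V=(p*·13.7700+(1−p*)·0.0000)/1.33=8.5046; Δ=(13.7700−0.0000)/(42.9000−26.1000)=0.8196; B=V−Δ·S=-16.0847
Each (Δ,B) replicates both successor values, so the strategy is self-financing and V0 is arbitrage-free.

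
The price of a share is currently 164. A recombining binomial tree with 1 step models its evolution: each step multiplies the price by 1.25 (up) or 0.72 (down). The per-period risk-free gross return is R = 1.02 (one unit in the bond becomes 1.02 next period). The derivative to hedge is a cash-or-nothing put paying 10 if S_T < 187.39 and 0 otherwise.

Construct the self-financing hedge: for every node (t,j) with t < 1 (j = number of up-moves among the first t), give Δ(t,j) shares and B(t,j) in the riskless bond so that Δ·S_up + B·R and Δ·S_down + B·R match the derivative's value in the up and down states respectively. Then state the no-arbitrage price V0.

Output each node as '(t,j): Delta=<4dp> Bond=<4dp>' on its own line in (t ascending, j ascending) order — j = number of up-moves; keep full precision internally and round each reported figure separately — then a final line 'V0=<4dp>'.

(0,0): Delta=-0.1150 Bond=23.1225
V0=4.2545

Risk-neutral probability p* = (R−d)/(u−d) = (1.02−0.72)/(1.25−0.72) = 0.5660.
At expiry t=1: V(1,0)=10.0000, V(1,1)=0.0000
Node (0,0) S=164.0000: V=(p*·0.0000+(1−p*)·10.0000)/1.02=4.2545; Δ=(0.0000−10.0000)/(205.0000−118.0800)=-0.1150; B=V−Δ·S=23.1225
Each (Δ,B) replicates both successor values, so the strategy is self-financing and V0 is arbitrage-free.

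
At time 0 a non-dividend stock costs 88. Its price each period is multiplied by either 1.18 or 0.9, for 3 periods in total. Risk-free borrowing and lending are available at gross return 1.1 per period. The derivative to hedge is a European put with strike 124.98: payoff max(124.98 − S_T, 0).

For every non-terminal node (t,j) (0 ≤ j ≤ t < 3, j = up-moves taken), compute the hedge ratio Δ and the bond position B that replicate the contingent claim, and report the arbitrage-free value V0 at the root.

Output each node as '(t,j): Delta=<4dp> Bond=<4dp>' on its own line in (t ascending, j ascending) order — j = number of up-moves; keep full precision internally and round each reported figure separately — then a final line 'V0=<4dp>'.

The replicating-portfolio and risk-neutral prices coincide; use p* = (1.1−0.9)/(1.18−0.9) = 0.7143 for the latter.
Payoff layer (t=3): V(3,0)=60.8280, V(3,1)=40.8696, V(3,2)=14.7019, V(3,3)=0.0000
  t=2,j=0: stock 71.2800 → up 84.1104 (V=40.8696), down 64.1520 (V=60.8280). Price 42.3382; hedge Δ=-1.0000, bond B=113.6182.
  t=2,j=1: stock 93.4560 → up 110.2781 (V=14.7019), down 84.1104 (V=40.8696). Price 20.1622; hedge Δ=-1.0000, bond B=113.6182.
  t=2,j=2: stock 122.5312 → up 144.5868 (V=0.0000), down 110.2781 (V=14.7019). Price 3.8187; hedge Δ=-0.4285, bond B=56.3255.
  t=1,j=0: stock 79.2000 → up 93.4560 (V=20.1622), down 71.2800 (V=42.3382). Price 24.0893; hedge Δ=-1.0000, bond B=103.2893.
  t=1,j=1: stock 103.8400 → up 122.5312 (V=3.8187), down 93.4560 (V=20.1622). Price 7.7166; hedge Δ=-0.5621, bond B=66.0862.
  t=0,j=0: stock 88.0000 → up 103.8400 (V=7.7166), down 79.2000 (V=24.0893). Price 11.2677; hedge Δ=-0.6645, bond B=69.7415.
Check: Δ(0,0)·S0 + B(0,0) = 11.2677 = V0.

(0,0): Delta=-0.6645 Bond=69.7415
(1,0): Delta=-1.0000 Bond=103.2893
(1,1): Delta=-0.5621 Bond=66.0862
(2,0): Delta=-1.0000 Bond=113.6182
(2,1): Delta=-1.0000 Bond=113.6182
(2,2): Delta=-0.4285 Bond=56.3255
V0=11.2677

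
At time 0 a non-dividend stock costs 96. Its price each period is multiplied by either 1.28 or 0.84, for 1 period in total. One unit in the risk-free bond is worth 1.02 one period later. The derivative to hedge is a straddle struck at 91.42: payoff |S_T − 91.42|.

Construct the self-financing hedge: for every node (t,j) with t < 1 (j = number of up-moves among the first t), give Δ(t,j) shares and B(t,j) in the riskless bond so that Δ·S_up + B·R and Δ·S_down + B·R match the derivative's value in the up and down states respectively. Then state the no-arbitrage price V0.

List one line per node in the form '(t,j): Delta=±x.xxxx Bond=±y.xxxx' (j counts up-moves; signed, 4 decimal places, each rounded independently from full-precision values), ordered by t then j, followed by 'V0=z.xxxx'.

(0,0): Delta=0.4896 Bond=-28.1373
V0=18.8627

Risk-neutral probability p* = (R−d)/(u−d) = (1.02−0.84)/(1.28−0.84) = 0.4091.
Terminal values V(1,·): V(1,0)=10.7800, V(1,1)=31.4600
Node (0,0) S=96.0000: V=(p*·31.4600+(1−p*)·10.7800)/1.02=18.8627; Δ=(31.4600−10.7800)/(122.8800−80.6400)=0.4896; B=V−Δ·S=-28.1373
Each (Δ,B) replicates both successor values, so the strategy is self-financing and V0 is arbitrage-free.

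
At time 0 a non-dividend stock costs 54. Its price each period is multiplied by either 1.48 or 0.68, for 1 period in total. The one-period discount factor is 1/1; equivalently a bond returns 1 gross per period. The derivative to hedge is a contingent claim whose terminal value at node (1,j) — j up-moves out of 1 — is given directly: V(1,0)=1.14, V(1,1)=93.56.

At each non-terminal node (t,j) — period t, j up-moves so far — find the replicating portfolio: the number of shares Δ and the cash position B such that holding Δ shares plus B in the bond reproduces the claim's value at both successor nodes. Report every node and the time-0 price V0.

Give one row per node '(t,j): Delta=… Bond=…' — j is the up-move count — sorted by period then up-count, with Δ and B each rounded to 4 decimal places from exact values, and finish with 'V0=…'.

(0,0): Delta=2.1394 Bond=-77.4170
V0=38.1080

Since d<R<u, set p* = (R−d)/(u−d) = 0.4000; price each node as the discounted p*-expectation of its children.
Payoff layer (t=1): V(1,0)=1.1400, V(1,1)=93.5600
(0,0): S=54.0000. Δ = (V_up−V_dn)/(S_up−S_dn) = (93.5600−1.1400)/(79.9200−36.7200) = 2.1394. V = [p*·93.5600 + (1−p*)·1.1400]/1 = 38.1080. B = V − Δ·S = -77.4170.
The time-0 hedge costs 38.1080, which is the no-arbitrage price.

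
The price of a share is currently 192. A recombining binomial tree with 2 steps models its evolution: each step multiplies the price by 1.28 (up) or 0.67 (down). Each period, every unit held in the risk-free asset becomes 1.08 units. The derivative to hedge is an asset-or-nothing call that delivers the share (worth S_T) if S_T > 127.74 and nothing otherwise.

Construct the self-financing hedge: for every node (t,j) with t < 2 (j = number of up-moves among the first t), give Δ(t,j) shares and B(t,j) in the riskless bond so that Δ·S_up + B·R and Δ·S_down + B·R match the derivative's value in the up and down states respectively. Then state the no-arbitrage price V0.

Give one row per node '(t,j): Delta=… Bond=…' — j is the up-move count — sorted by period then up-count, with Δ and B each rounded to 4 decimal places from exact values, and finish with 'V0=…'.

Risk-neutral probability p* = (R−d)/(u−d) = (1.08−0.67)/(1.28−0.67) = 0.6721.
Payoff layer (t=2): V(2,0)=0.0000, V(2,1)=164.6592, V(2,2)=314.5728
(1,0): S=128.6400. Δ = (V_up−V_dn)/(S_up−S_dn) = (164.6592−0.0000)/(164.6592−86.1888) = 2.0984. V = [p*·164.6592 + (1−p*)·0.0000]/1.08 = 102.4746. B = V − Δ·S = -167.4585.
(1,1): S=245.7600. Δ = (V_up−V_dn)/(S_up−S_dn) = (314.5728−164.6592)/(314.5728−164.6592) = 1.0000. V = [p*·314.5728 + (1−p*)·164.6592]/1.08 = 245.7600. B = V − Δ·S = 0.0000.
(0,0): S=192.0000. Δ = (V_up−V_dn)/(S_up−S_dn) = (245.7600−102.4746)/(245.7600−128.6400) = 1.2234. V = [p*·245.7600 + (1−p*)·102.4746]/1.08 = 184.0567. B = V − Δ·S = -50.8374.
Self-financing check: at every node Δ·S+B equals the discounted successor values.

(0,0): Delta=1.2234 Bond=-50.8374
(1,0): Delta=2.0984 Bond=-167.4585
(1,1): Delta=1.0000 Bond=0.0000
V0=184.0567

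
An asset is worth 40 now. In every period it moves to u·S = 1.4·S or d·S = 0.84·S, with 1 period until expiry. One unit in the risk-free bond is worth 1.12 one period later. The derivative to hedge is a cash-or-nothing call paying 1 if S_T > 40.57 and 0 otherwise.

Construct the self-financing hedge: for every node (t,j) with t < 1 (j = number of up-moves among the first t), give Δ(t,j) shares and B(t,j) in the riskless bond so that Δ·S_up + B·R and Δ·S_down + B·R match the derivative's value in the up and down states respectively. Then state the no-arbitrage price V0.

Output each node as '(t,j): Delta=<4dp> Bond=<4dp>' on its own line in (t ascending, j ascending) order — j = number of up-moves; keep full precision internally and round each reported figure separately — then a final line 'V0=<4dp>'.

Under the risk-neutral measure, an up-move has probability p* = (R−d)/(u−d) = 0.5000 and values discount at R = 1.12.
Terminal payoffs: V(1,0)=0.0000, V(1,1)=1.0000
(0,0): S=40.0000. Δ = (V_up−V_dn)/(S_up−S_dn) = (1.0000−0.0000)/(56.0000−33.6000) = 0.0446. V = [p*·1.0000 + (1−p*)·0.0000]/1.12 = 0.4464. B = V − Δ·S = -1.3393.
Self-financing check: at every node Δ·S+B equals the discounted successor values.

(0,0): Delta=0.0446 Bond=-1.3393
V0=0.4464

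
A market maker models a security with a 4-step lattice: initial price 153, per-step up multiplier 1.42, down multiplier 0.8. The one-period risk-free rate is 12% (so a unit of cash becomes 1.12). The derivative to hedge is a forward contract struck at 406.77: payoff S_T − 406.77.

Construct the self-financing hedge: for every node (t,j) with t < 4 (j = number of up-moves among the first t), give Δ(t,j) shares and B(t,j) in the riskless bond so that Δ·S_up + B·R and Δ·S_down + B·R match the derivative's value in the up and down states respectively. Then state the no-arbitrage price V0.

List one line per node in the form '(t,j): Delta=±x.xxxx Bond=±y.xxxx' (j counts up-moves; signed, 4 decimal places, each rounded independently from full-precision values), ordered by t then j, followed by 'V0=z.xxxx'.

The replicating-portfolio and risk-neutral prices coincide; use p* = (1.12−0.8)/(1.42−0.8) = 0.5161 for the latter.
At expiry t=4: V(4,0)=-344.1012, V(4,1)=-295.5329, V(4,2)=-209.3241, V(4,3)=-56.3035, V(4,4)=215.3080
Node (3,0) S=78.3360: V=(p*·-295.5329+(1−p*)·-344.1012)/1.12=-284.8515; Δ=(-295.5329−-344.1012)/(111.2371−62.6688)=1.0000; B=V−Δ·S=-363.1875
Node (3,1) S=139.0464: V=(p*·-209.3241+(1−p*)·-295.5329)/1.12=-224.1411; Δ=(-209.3241−-295.5329)/(197.4459−111.2371)=1.0000; B=V−Δ·S=-363.1875
Node (3,2) S=246.8074: V=(p*·-56.3035+(1−p*)·-209.3241)/1.12=-116.3801; Δ=(-56.3035−-209.3241)/(350.4665−197.4459)=1.0000; B=V−Δ·S=-363.1875
Node (3,3) S=438.0831: V=(p*·215.3080+(1−p*)·-56.3035)/1.12=74.8956; Δ=(215.3080−-56.3035)/(622.0780−350.4665)=1.0000; B=V−Δ·S=-363.1875
Node (2,0) S=97.9200: V=(p*·-224.1411+(1−p*)·-284.8515)/1.12=-226.3546; Δ=(-224.1411−-284.8515)/(139.0464−78.3360)=1.0000; B=V−Δ·S=-324.2746
Node (2,1) S=173.8080: V=(p*·-116.3801+(1−p*)·-224.1411)/1.12=-150.4666; Δ=(-116.3801−-224.1411)/(246.8074−139.0464)=1.0000; B=V−Δ·S=-324.2746
Node (2,2) S=308.5092: V=(p*·74.8956+(1−p*)·-116.3801)/1.12=-15.7654; Δ=(74.8956−-116.3801)/(438.0831−246.8074)=1.0000; B=V−Δ·S=-324.2746
Node (1,0) S=122.4000: V=(p*·-150.4666+(1−p*)·-226.3546)/1.12=-167.1309; Δ=(-150.4666−-226.3546)/(173.8080−97.9200)=1.0000; B=V−Δ·S=-289.5309
Node (1,1) S=217.2600: V=(p*·-15.7654+(1−p*)·-150.4666)/1.12=-72.2709; Δ=(-15.7654−-150.4666)/(308.5092−173.8080)=1.0000; B=V−Δ·S=-289.5309
Node (0,0) S=153.0000: V=(p*·-72.2709+(1−p*)·-167.1309)/1.12=-105.5097; Δ=(-72.2709−-167.1309)/(217.2600−122.4000)=1.0000; B=V−Δ·S=-258.5097
Root portfolio cost Δ·153+B reproduces V0=-105.5097.

(0,0): Delta=1.0000 Bond=-258.5097
(1,0): Delta=1.0000 Bond=-289.5309
(1,1): Delta=1.0000 Bond=-289.5309
(2,0): Delta=1.0000 Bond=-324.2746
(2,1): Delta=1.0000 Bond=-324.2746
(2,2): Delta=1.0000 Bond=-324.2746
(3,0): Delta=1.0000 Bond=-363.1875
(3,1): Delta=1.0000 Bond=-363.1875
(3,2): Delta=1.0000 Bond=-363.1875
(3,3): Delta=1.0000 Bond=-363.1875
V0=-105.5097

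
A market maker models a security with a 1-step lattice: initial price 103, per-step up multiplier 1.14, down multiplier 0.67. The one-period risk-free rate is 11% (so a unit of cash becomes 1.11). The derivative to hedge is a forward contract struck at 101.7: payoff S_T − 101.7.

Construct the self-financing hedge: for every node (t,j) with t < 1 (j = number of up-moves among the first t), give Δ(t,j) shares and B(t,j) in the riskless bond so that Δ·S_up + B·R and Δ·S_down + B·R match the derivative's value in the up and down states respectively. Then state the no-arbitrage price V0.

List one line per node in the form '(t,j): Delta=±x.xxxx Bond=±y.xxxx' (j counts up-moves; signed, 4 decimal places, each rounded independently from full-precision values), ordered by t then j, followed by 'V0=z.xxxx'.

(0,0): Delta=1.0000 Bond=-91.6216
V0=11.3784

No-arbitrage ⇒ martingale measure with p* = (R−d)/(u−d) = 0.9362.
Terminal values V(1,·): V(1,0)=-32.6900, V(1,1)=15.7200
  t=0,j=0: stock 103.0000 → up 117.4200 (V=15.7200), down 69.0100 (V=-32.6900). Price 11.3784; hedge Δ=1.0000, bond B=-91.6216.
The time-0 hedge costs 11.3784, which is the no-arbitrage price.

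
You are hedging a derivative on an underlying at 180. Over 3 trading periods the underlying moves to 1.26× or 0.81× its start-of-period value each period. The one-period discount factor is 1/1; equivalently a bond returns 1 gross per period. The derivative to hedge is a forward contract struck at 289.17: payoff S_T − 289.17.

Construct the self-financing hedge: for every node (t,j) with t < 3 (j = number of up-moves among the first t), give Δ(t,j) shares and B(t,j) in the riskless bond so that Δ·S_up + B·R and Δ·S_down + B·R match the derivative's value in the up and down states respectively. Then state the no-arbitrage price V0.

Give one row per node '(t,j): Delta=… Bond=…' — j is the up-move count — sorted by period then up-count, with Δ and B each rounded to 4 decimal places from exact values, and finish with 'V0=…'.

No-arbitrage ⇒ martingale measure with p* = (R−d)/(u−d) = 0.4222.
At expiry t=3: V(3,0)=-193.5106, V(3,1)=-140.3665, V(3,2)=-57.6979, V(3,3)=70.8977
(2,0): S=118.0980. Δ = (V_up−V_dn)/(S_up−S_dn) = (-140.3665−-193.5106)/(148.8035−95.6594) = 1.0000. V = [p*·-140.3665 + (1−p*)·-193.5106]/1 = -171.0720. B = V − Δ·S = -289.1700.
(2,1): S=183.7080. Δ = (V_up−V_dn)/(S_up−S_dn) = (-57.6979−-140.3665)/(231.4721−148.8035) = 1.0000. V = [p*·-57.6979 + (1−p*)·-140.3665]/1 = -105.4620. B = V − Δ·S = -289.1700.
(2,2): S=285.7680. Δ = (V_up−V_dn)/(S_up−S_dn) = (70.8977−-57.6979)/(360.0677−231.4721) = 1.0000. V = [p*·70.8977 + (1−p*)·-57.6979]/1 = -3.4020. B = V − Δ·S = -289.1700.
(1,0): S=145.8000. Δ = (V_up−V_dn)/(S_up−S_dn) = (-105.4620−-171.0720)/(183.7080−118.0980) = 1.0000. V = [p*·-105.4620 + (1−p*)·-171.0720]/1 = -143.3700. B = V − Δ·S = -289.1700.
(1,1): S=226.8000. Δ = (V_up−V_dn)/(S_up−S_dn) = (-3.4020−-105.4620)/(285.7680−183.7080) = 1.0000. V = [p*·-3.4020 + (1−p*)·-105.4620]/1 = -62.3700. B = V − Δ·S = -289.1700.
(0,0): S=180.0000. Δ = (V_up−V_dn)/(S_up−S_dn) = (-62.3700−-143.3700)/(226.8000−145.8000) = 1.0000. V = [p*·-62.3700 + (1−p*)·-143.3700]/1 = -109.1700. B = V − Δ·S = -289.1700.
Each (Δ,B) replicates both successor values, so the strategy is self-financing and V0 is arbitrage-free.

(0,0): Delta=1.0000 Bond=-289.1700
(1,0): Delta=1.0000 Bond=-289.1700
(1,1): Delta=1.0000 Bond=-289.1700
(2,0): Delta=1.0000 Bond=-289.1700
(2,1): Delta=1.0000 Bond=-289.1700
(2,2): Delta=1.0000 Bond=-289.1700
V0=-109.1700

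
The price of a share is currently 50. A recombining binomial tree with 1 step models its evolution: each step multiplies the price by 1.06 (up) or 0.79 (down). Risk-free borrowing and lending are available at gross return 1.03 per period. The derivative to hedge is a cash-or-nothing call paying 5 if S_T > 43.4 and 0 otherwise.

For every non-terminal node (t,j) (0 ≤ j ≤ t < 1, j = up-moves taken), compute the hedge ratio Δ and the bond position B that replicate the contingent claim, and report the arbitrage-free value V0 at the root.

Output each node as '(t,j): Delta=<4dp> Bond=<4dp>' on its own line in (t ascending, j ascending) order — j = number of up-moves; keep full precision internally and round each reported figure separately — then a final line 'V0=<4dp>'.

(0,0): Delta=0.3704 Bond=-14.2035
V0=4.3150

Since d<R<u, set p* = (R−d)/(u−d) = 0.8889; price each node as the discounted p*-expectation of its children.
Terminal payoffs: V(1,0)=0.0000, V(1,1)=5.0000
Node (0,0) S=50.0000: V=(p*·5.0000+(1−p*)·0.0000)/1.03=4.3150; Δ=(5.0000−0.0000)/(53.0000−39.5000)=0.3704; B=V−Δ·S=-14.2035
Check: Δ(0,0)·S0 + B(0,0) = 4.3150 = V0.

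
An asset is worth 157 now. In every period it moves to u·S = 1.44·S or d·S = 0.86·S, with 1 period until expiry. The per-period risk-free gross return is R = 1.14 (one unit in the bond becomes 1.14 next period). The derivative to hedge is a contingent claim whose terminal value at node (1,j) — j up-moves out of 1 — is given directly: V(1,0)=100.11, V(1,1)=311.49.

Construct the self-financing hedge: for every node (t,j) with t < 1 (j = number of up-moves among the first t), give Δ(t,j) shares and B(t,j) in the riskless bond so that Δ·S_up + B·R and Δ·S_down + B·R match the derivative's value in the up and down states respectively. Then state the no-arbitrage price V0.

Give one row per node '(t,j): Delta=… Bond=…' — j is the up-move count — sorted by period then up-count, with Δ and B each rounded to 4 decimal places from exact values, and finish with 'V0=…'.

Under the risk-neutral measure, an up-move has probability p* = (R−d)/(u−d) = 0.4828 and values discount at R = 1.14.
At expiry t=1: V(1,0)=100.1100, V(1,1)=311.4900
(0,0): S=157.0000. Δ = (V_up−V_dn)/(S_up−S_dn) = (311.4900−100.1100)/(226.0800−135.0200) = 2.3213. V = [p*·311.4900 + (1−p*)·100.1100]/1.14 = 177.3294. B = V − Δ·S = -187.1189.
Each (Δ,B) replicates both successor values, so the strategy is self-financing and V0 is arbitrage-free.

(0,0): Delta=2.3213 Bond=-187.1189
V0=177.3294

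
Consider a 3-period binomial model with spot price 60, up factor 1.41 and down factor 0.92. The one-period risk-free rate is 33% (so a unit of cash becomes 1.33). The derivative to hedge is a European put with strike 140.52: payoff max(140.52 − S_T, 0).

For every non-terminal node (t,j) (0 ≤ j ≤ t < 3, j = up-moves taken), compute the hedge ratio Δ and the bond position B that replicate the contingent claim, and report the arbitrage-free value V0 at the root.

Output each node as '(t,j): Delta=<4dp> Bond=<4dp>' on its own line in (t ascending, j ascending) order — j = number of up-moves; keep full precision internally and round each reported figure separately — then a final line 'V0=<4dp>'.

Since d<R<u, set p* = (R−d)/(u−d) = 0.8367; price each node as the discounted p*-expectation of its children.
Payoff layer (t=3): V(3,0)=93.7987, V(3,1)=68.9146, V(3,2)=30.7769, V(3,3)=0.0000
(2,0): S=50.7840. Δ = (V_up−V_dn)/(S_up−S_dn) = (68.9146−93.7987)/(71.6054−46.7213) = -1.0000. V = [p*·68.9146 + (1−p*)·93.7987]/1.33 = 54.8701. B = V − Δ·S = 105.6541.
(2,1): S=77.8320. Δ = (V_up−V_dn)/(S_up−S_dn) = (30.7769−68.9146)/(109.7431−71.6054) = -1.0000. V = [p*·30.7769 + (1−p*)·68.9146]/1.33 = 27.8221. B = V − Δ·S = 105.6541.
(2,2): S=119.2860. Δ = (V_up−V_dn)/(S_up−S_dn) = (0.0000−30.7769)/(168.1933−109.7431) = -0.5265. V = [p*·0.0000 + (1−p*)·30.7769]/1.33 = 3.7780. B = V − Δ·S = 66.5880.
(1,0): S=55.2000. Δ = (V_up−V_dn)/(S_up−S_dn) = (27.8221−54.8701)/(77.8320−50.7840) = -1.0000. V = [p*·27.8221 + (1−p*)·54.8701]/1.33 = 24.2392. B = V − Δ·S = 79.4392.
(1,1): S=84.6000. Δ = (V_up−V_dn)/(S_up−S_dn) = (3.7780−27.8221)/(119.2860−77.8320) = -0.5800. V = [p*·3.7780 + (1−p*)·27.8221]/1.33 = 5.7922. B = V − Δ·S = 54.8618.
(0,0): S=60.0000. Δ = (V_up−V_dn)/(S_up−S_dn) = (5.7922−24.2392)/(84.6000−55.2000) = -0.6274. V = [p*·5.7922 + (1−p*)·24.2392]/1.33 = 6.6195. B = V − Δ·S = 44.2665.
Root portfolio cost Δ·60+B reproduces V0=6.6195.

(0,0): Delta=-0.6274 Bond=44.2665
(1,0): Delta=-1.0000 Bond=79.4392
(1,1): Delta=-0.5800 Bond=54.8618
(2,0): Delta=-1.0000 Bond=105.6541
(2,1): Delta=-1.0000 Bond=105.6541
(2,2): Delta=-0.5265 Bond=66.5880
V0=6.6195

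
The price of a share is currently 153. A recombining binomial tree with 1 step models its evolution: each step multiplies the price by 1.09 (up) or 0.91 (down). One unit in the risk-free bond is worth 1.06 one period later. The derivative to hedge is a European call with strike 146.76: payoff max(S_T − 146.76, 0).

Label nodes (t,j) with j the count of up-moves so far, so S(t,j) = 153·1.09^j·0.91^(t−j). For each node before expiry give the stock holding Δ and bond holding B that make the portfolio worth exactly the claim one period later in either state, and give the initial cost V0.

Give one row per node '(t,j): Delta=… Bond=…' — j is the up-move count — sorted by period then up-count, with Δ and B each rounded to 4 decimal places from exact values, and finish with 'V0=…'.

The replicating-portfolio and risk-neutral prices coincide; use p* = (1.06−0.91)/(1.09−0.91) = 0.8333 for the latter.
Payoff layer (t=1): V(1,0)=0.0000, V(1,1)=20.0100
(0,0): S=153.0000. Δ = (V_up−V_dn)/(S_up−S_dn) = (20.0100−0.0000)/(166.7700−139.2300) = 0.7266. V = [p*·20.0100 + (1−p*)·0.0000]/1.06 = 15.7311. B = V − Δ·S = -95.4355.
Check: Δ(0,0)·S0 + B(0,0) = 15.7311 = V0.

(0,0): Delta=0.7266 Bond=-95.4355
V0=15.7311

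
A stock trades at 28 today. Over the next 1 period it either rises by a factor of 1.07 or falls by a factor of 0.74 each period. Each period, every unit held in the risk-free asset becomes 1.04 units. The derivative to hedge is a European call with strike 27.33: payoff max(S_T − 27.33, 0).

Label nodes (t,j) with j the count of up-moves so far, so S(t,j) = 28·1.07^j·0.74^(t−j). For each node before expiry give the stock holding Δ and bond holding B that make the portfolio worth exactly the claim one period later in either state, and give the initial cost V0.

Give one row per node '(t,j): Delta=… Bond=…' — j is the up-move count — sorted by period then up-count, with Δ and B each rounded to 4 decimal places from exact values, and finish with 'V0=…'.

The replicating-portfolio and risk-neutral prices coincide; use p* = (1.04−0.74)/(1.07−0.74) = 0.9091 for the latter.
Payoff layer (t=1): V(1,0)=0.0000, V(1,1)=2.6300
Node (0,0) S=28.0000: V=(p*·2.6300+(1−p*)·0.0000)/1.04=2.2990; Δ=(2.6300−0.0000)/(29.9600−20.7200)=0.2846; B=V−Δ·S=-5.6707
The time-0 hedge costs 2.2990, which is the no-arbitrage price.

(0,0): Delta=0.2846 Bond=-5.6707
V0=2.2990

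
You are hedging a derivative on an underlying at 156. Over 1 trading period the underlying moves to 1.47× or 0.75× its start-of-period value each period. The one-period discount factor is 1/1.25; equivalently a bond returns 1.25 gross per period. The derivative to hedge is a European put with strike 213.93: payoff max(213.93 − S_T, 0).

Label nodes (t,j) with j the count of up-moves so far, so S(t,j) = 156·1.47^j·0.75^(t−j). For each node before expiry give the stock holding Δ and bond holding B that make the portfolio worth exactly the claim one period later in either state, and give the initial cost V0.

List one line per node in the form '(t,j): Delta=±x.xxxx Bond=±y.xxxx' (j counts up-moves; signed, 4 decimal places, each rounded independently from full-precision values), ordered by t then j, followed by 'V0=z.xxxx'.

The replicating-portfolio and risk-neutral prices coincide; use p* = (1.25−0.75)/(1.47−0.75) = 0.6944 for the latter.
Payoff layer (t=1): V(1,0)=96.9300, V(1,1)=0.0000
  t=0,j=0: stock 156.0000 → up 229.3200 (V=0.0000), down 117.0000 (V=96.9300). Price 23.6940; hedge Δ=-0.8630, bond B=158.3190.
Root portfolio cost Δ·156+B reproduces V0=23.6940.

(0,0): Delta=-0.8630 Bond=158.3190
V0=23.6940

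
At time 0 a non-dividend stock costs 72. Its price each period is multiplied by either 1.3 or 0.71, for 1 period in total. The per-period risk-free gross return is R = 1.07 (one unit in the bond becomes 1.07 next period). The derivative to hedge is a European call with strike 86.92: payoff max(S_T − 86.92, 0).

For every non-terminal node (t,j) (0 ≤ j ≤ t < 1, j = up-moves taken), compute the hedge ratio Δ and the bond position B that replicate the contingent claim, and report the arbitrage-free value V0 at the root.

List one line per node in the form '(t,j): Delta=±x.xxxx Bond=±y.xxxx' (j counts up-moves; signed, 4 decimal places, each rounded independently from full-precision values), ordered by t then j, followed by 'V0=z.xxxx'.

(0,0): Delta=0.1573 Bond=-7.5128
V0=3.8093

Since d<R<u, set p* = (R−d)/(u−d) = 0.6102; price each node as the discounted p*-expectation of its children.
Payoff layer (t=1): V(1,0)=0.0000, V(1,1)=6.6800
(0,0): S=72.0000. Δ = (V_up−V_dn)/(S_up−S_dn) = (6.6800−0.0000)/(93.6000−51.1200) = 0.1573. V = [p*·6.6800 + (1−p*)·0.0000]/1.07 = 3.8093. B = V − Δ·S = -7.5128.
The time-0 hedge costs 3.8093, which is the no-arbitrage price.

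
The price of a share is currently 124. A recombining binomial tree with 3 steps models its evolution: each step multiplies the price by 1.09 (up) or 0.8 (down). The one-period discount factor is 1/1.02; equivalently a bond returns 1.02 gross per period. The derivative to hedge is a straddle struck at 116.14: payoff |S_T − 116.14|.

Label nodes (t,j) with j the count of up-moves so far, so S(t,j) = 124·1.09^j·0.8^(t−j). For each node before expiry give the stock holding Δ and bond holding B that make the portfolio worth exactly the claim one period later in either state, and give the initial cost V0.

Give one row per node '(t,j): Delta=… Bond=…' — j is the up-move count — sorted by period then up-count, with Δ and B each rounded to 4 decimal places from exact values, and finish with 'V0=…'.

Risk-neutral probability p* = (R−d)/(u−d) = (1.02−0.8)/(1.09−0.8) = 0.7586.
Payoff layer (t=3): V(3,0)=52.6520, V(3,1)=29.6376, V(3,2)=1.7195, V(3,3)=44.4436
  t=2,j=0: stock 79.3600 → up 86.5024 (V=29.6376), down 63.4880 (V=52.6520). Price 34.5027; hedge Δ=-1.0000, bond B=113.8627.
  t=2,j=1: stock 108.1280 → up 117.8595 (V=1.7195), down 86.5024 (V=29.6376). Price 8.2925; hedge Δ=-0.8903, bond B=104.5618.
  t=2,j=2: stock 147.3244 → up 160.5836 (V=44.4436), down 117.8595 (V=1.7195). Price 33.4617; hedge Δ=1.0000, bond B=-113.8627.
  t=1,j=0: stock 99.2000 → up 108.1280 (V=8.2925), down 79.3600 (V=34.5027). Price 14.3325; hedge Δ=-0.9111, bond B=104.7126.
  t=1,j=1: stock 135.1600 → up 147.3244 (V=33.4617), down 108.1280 (V=8.2925). Price 26.8494; hedge Δ=0.6421, bond B=-59.9408.
  t=0,j=0: stock 124.0000 → up 135.1600 (V=26.8494), down 99.2000 (V=14.3325). Price 23.3608; hedge Δ=0.3481, bond B=-19.8008.
Each (Δ,B) replicates both successor values, so the strategy is self-financing and V0 is arbitrage-free.

(0,0): Delta=0.3481 Bond=-19.8008
(1,0): Delta=-0.9111 Bond=104.7126
(1,1): Delta=0.6421 Bond=-59.9408
(2,0): Delta=-1.0000 Bond=113.8627
(2,1): Delta=-0.8903 Bond=104.5618
(2,2): Delta=1.0000 Bond=-113.8627
V0=23.3608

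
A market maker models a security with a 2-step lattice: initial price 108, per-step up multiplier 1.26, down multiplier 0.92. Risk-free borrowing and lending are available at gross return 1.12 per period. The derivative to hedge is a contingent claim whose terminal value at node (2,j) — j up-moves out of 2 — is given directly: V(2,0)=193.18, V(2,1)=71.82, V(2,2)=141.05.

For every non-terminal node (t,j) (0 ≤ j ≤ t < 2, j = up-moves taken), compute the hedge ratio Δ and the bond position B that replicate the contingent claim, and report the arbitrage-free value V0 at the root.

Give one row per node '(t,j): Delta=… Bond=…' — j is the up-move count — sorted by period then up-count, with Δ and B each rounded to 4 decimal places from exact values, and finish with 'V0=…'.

(0,0): Delta=-0.2249 Bond=117.0411
(1,0): Delta=-3.5924 Bond=465.6838
(1,1): Delta=1.4963 Bond=-103.1324
V0=92.7548

Risk-neutral probability p* = (R−d)/(u−d) = (1.12−0.92)/(1.26−0.92) = 0.5882.
Terminal payoffs: V(2,0)=193.1800, V(2,1)=71.8200, V(2,2)=141.0500
(1,0): S=99.3600. Δ = (V_up−V_dn)/(S_up−S_dn) = (71.8200−193.1800)/(125.1936−91.4112) = -3.5924. V = [p*·71.8200 + (1−p*)·193.1800]/1.12 = 108.7426. B = V − Δ·S = 465.6838.
(1,1): S=136.0800. Δ = (V_up−V_dn)/(S_up−S_dn) = (141.0500−71.8200)/(171.4608−125.1936) = 1.4963. V = [p*·141.0500 + (1−p*)·71.8200]/1.12 = 100.4853. B = V − Δ·S = -103.1324.
(0,0): S=108.0000. Δ = (V_up−V_dn)/(S_up−S_dn) = (100.4853−108.7426)/(136.0800−99.3600) = -0.2249. V = [p*·100.4853 + (1−p*)·108.7426]/1.12 = 92.7548. B = V − Δ·S = 117.0411.
Each (Δ,B) replicates both successor values, so the strategy is self-financing and V0 is arbitrage-free.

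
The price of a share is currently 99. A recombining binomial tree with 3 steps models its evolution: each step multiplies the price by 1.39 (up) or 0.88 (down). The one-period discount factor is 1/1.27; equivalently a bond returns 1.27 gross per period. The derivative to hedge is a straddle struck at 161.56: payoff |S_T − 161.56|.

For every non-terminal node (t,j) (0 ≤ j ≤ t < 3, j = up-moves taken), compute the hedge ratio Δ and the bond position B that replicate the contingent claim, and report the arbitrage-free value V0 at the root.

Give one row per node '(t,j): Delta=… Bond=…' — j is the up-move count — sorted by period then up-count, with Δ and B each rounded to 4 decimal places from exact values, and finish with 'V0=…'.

(0,0): Delta=0.4608 Bond=-17.4739
(1,0): Delta=-0.8167 Bond=89.0994
(1,1): Delta=0.7096 Bond=-56.4353
(2,0): Delta=-1.0000 Bond=127.2126
(2,1): Delta=-0.7809 Bond=108.8312
(2,2): Delta=1.0000 Bond=-127.2126
V0=28.1447

No-arbitrage ⇒ martingale measure with p* = (R−d)/(u−d) = 0.7647.
Payoff layer (t=3): V(3,0)=94.0943, V(3,1)=54.9948, V(3,2)=6.7646, V(3,3)=104.3163
Node (2,0) S=76.6656: V=(p*·54.9948+(1−p*)·94.0943)/1.27=50.5470; Δ=(54.9948−94.0943)/(106.5652−67.4657)=-1.0000; B=V−Δ·S=127.2126
Node (2,1) S=121.0968: V=(p*·6.7646+(1−p*)·54.9948)/1.27=14.2621; Δ=(6.7646−54.9948)/(168.3246−106.5652)=-0.7809; B=V−Δ·S=108.8312
Node (2,2) S=191.2779: V=(p*·104.3163+(1−p*)·6.7646)/1.27=64.0653; Δ=(104.3163−6.7646)/(265.8763−168.3246)=1.0000; B=V−Δ·S=-127.2126
Node (1,0) S=87.1200: V=(p*·14.2621+(1−p*)·50.5470)/1.27=17.9525; Δ=(14.2621−50.5470)/(121.0968−76.6656)=-0.8167; B=V−Δ·S=89.0994
Node (1,1) S=137.6100: V=(p*·64.0653+(1−p*)·14.2621)/1.27=41.2180; Δ=(64.0653−14.2621)/(191.2779−121.0968)=0.7096; B=V−Δ·S=-56.4353
Node (0,0) S=99.0000: V=(p*·41.2180+(1−p*)·17.9525)/1.27=28.1447; Δ=(41.2180−17.9525)/(137.6100−87.1200)=0.4608; B=V−Δ·S=-17.4739
Self-financing check: at every node Δ·S+B equals the discounted successor values.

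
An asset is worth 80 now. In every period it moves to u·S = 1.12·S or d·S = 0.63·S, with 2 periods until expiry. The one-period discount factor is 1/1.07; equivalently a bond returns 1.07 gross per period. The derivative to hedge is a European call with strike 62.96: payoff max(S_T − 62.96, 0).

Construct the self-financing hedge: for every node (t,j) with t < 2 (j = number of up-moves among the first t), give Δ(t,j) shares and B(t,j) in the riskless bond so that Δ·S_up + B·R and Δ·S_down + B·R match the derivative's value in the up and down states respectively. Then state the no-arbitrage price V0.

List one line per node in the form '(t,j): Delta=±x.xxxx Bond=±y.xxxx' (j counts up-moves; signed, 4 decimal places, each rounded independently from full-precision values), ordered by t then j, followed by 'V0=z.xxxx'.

(0,0): Delta=0.8005 Bond=-37.7062
(1,0): Delta=0.0000 Bond=0.0000
(1,1): Delta=0.8517 Bond=-44.9303
V0=26.3345

No-arbitrage ⇒ martingale measure with p* = (R−d)/(u−d) = 0.8980.
Payoff layer (t=2): V(2,0)=0.0000, V(2,1)=0.0000, V(2,2)=37.3920
(1,0): S=50.4000. Δ = (V_up−V_dn)/(S_up−S_dn) = (0.0000−0.0000)/(56.4480−31.7520) = 0.0000. V = [p*·0.0000 + (1−p*)·0.0000]/1.07 = 0.0000. B = V − Δ·S = 0.0000.
(1,1): S=89.6000. Δ = (V_up−V_dn)/(S_up−S_dn) = (37.3920−0.0000)/(100.3520−56.4480) = 0.8517. V = [p*·37.3920 + (1−p*)·0.0000]/1.07 = 31.3799. B = V − Δ·S = -44.9303.
(0,0): S=80.0000. Δ = (V_up−V_dn)/(S_up−S_dn) = (31.3799−0.0000)/(89.6000−50.4000) = 0.8005. V = [p*·31.3799 + (1−p*)·0.0000]/1.07 = 26.3345. B = V − Δ·S = -37.7062.
Self-financing check: at every node Δ·S+B equals the discounted successor values.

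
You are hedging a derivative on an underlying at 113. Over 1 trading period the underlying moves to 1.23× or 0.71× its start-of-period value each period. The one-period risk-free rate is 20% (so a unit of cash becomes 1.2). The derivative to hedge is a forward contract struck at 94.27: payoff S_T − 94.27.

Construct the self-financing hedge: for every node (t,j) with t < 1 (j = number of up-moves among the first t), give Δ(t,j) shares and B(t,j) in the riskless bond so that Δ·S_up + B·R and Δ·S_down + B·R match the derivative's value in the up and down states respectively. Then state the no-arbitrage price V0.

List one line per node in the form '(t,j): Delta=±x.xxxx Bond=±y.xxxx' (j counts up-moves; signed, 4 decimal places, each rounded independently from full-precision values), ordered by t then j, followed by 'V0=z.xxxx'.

Since d<R<u, set p* = (R−d)/(u−d) = 0.9423; price each node as the discounted p*-expectation of its children.
Terminal values V(1,·): V(1,0)=-14.0400, V(1,1)=44.7200
Node (0,0) S=113.0000: V=(p*·44.7200+(1−p*)·-14.0400)/1.2=34.4417; Δ=(44.7200−-14.0400)/(138.9900−80.2300)=1.0000; B=V−Δ·S=-78.5583
Self-financing check: at every node Δ·S+B equals the discounted successor values.

(0,0): Delta=1.0000 Bond=-78.5583
V0=34.4417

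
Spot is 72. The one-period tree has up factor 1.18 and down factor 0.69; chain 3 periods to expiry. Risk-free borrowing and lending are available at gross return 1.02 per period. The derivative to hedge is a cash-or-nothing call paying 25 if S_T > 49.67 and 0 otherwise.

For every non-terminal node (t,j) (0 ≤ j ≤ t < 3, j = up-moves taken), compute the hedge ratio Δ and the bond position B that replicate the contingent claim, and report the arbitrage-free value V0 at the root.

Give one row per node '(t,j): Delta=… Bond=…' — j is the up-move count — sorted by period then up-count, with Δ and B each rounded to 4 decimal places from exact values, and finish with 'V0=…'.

Since d<R<u, set p* = (R−d)/(u−d) = 0.6735; price each node as the discounted p*-expectation of its children.
Payoff layer (t=3): V(3,0)=0.0000, V(3,1)=0.0000, V(3,2)=25.0000, V(3,3)=25.0000
  t=2,j=0: stock 34.2792 → up 40.4495 (V=0.0000), down 23.6526 (V=0.0000). Price 0.0000; hedge Δ=0.0000, bond B=0.0000.
  t=2,j=1: stock 58.6224 → up 69.1744 (V=25.0000), down 40.4495 (V=0.0000). Price 16.5066; hedge Δ=0.8703, bond B=-34.5138.
  t=2,j=2: stock 100.2528 → up 118.2983 (V=25.0000), down 69.1744 (V=25.0000). Price 24.5098; hedge Δ=0.0000, bond B=24.5098.
  t=1,j=0: stock 49.6800 → up 58.6224 (V=16.5066), down 34.2792 (V=0.0000). Price 10.8987; hedge Δ=0.6781, bond B=-22.7882.
  t=1,j=1: stock 84.9600 → up 100.2528 (V=24.5098), down 58.6224 (V=16.5066). Price 21.4672; hedge Δ=0.1922, bond B=5.1341.
  t=0,j=0: stock 72.0000 → up 84.9600 (V=21.4672), down 49.6800 (V=10.8987). Price 17.6630; hedge Δ=0.2996, bond B=-3.9053.
Self-financing check: at every node Δ·S+B equals the discounted successor values.

(0,0): Delta=0.2996 Bond=-3.9053
(1,0): Delta=0.6781 Bond=-22.7882
(1,1): Delta=0.1922 Bond=5.1341
(2,0): Delta=0.0000 Bond=0.0000
(2,1): Delta=0.8703 Bond=-34.5138
(2,2): Delta=0.0000 Bond=24.5098
V0=17.6630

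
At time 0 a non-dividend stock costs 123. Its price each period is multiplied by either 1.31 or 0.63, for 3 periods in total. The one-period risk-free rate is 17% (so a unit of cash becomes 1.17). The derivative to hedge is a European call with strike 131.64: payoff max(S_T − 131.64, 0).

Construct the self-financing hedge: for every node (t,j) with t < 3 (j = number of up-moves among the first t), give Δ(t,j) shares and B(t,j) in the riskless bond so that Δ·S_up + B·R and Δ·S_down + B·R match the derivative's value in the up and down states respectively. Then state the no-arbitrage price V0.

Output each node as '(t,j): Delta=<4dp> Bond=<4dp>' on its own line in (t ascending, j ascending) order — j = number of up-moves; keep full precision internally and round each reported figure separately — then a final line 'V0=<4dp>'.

(0,0): Delta=0.7944 Bond=-52.0858
(1,0): Delta=0.0173 Bond=-0.7205
(1,1): Delta=0.8913 Bond=-76.5530
(2,0): Delta=0.0000 Bond=0.0000
(2,1): Delta=0.0194 Bond=-1.0616
(2,2): Delta=1.0000 Bond=-112.5128
V0=45.6253

Since d<R<u, set p* = (R−d)/(u−d) = 0.7941; price each node as the discounted p*-expectation of its children.
At expiry t=3: V(3,0)=0.0000, V(3,1)=0.0000, V(3,2)=1.3406, V(3,3)=144.8752
Node (2,0) S=48.8187: V=(p*·0.0000+(1−p*)·0.0000)/1.17=0.0000; Δ=(0.0000−0.0000)/(63.9525−30.7558)=0.0000; B=V−Δ·S=0.0000
Node (2,1) S=101.5119: V=(p*·1.3406+(1−p*)·0.0000)/1.17=0.9099; Δ=(1.3406−0.0000)/(132.9806−63.9525)=0.0194; B=V−Δ·S=-1.0616
Node (2,2) S=211.0803: V=(p*·144.8752+(1−p*)·1.3406)/1.17=98.5675; Δ=(144.8752−1.3406)/(276.5152−132.9806)=1.0000; B=V−Δ·S=-112.5128
Node (1,0) S=77.4900: V=(p*·0.9099+(1−p*)·0.0000)/1.17=0.6176; Δ=(0.9099−0.0000)/(101.5119−48.8187)=0.0173; B=V−Δ·S=-0.7205
Node (1,1) S=161.1300: V=(p*·98.5675+(1−p*)·0.9099)/1.17=67.0611; Δ=(98.5675−0.9099)/(211.0803−101.5119)=0.8913; B=V−Δ·S=-76.5530
Node (0,0) S=123.0000: V=(p*·67.0611+(1−p*)·0.6176)/1.17=45.6253; Δ=(67.0611−0.6176)/(161.1300−77.4900)=0.7944; B=V−Δ·S=-52.0858
Root portfolio cost Δ·123+B reproduces V0=45.6253.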